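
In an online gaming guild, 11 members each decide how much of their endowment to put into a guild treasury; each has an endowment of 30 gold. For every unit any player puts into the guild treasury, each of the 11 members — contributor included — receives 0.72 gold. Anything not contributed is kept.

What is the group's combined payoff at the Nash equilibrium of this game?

330.00 gold

The private return per contributed unit is 0.72 < 1, so contributing 0 is dominant for every player. At the Nash equilibrium everyone keeps their 30, and the group total is 11 × 30 = 330.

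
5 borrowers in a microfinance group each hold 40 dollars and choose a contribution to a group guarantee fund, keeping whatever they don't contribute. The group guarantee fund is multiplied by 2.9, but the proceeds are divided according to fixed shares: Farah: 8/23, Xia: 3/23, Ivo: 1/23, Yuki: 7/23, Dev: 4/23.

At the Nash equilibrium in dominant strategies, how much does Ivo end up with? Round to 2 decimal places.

Each unit j contributes comes back to j as 2.9 × (j's share), so j prefers to contribute only if that share exceeds 1/2.9 = 0.3448; otherwise keeping the unit dominates.
Only Farah (8/23) clears that bar, contributing 40; the remaining 4 contribute 0. Total contributed: 40.
Ivo keeps 40 and receives 2.9 × 40 × 1/23 = 5.04 from the group guarantee fund, for a payoff of 45.04.

45.04 dollars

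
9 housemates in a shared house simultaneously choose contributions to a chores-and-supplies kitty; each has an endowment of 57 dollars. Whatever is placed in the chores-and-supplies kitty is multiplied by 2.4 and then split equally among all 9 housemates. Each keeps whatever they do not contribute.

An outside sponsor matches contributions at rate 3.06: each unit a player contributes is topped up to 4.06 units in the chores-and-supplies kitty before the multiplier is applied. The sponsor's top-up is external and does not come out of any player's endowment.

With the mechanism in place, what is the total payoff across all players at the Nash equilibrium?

Under the mechanism each unit contributed yields 2.4 × 4.06 / 9 = 1.0827 back to its contributor per unit of net cost, which exceeds 1, making full contribution the dominant choice for everyone.
So the Nash equilibrium is full contribution by all 9; the group earns 2.4 × 4.06 × 513 = 4998.67.

4998.67 dollars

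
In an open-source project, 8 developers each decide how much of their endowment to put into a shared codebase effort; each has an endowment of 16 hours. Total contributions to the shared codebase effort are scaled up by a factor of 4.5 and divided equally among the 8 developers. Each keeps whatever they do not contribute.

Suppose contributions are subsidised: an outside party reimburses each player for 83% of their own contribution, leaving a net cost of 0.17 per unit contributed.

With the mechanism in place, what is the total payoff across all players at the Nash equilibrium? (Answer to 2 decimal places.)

The effective private return per unit is now (4.5/8) / 0.17 = 3.3088 > 1, so every player's dominant strategy flips to full contribution.
So the Nash equilibrium is full contribution by all 8; the group earns 8 × (16 × 0.83 + 4.5 × 16) = 682.24.

682.24 hours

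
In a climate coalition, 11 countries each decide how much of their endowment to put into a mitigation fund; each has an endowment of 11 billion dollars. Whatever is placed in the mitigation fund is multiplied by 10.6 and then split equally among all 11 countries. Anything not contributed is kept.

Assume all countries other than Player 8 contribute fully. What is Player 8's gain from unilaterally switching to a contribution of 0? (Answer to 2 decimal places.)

0.40 billion dollars

Switching from a contribution of 11 to 0 lets Player 8 keep an extra 11 billion dollars, but lowers the mitigation fund by 11, which costs Player 8 their own share of that drop: 10.6/11 × 11 = 10.60.
Net gain = 11 − 10.60 = 0.40. The private return per contributed unit (0.9636) is below 1, so free-riding is indeed the best response regardless of what the others do.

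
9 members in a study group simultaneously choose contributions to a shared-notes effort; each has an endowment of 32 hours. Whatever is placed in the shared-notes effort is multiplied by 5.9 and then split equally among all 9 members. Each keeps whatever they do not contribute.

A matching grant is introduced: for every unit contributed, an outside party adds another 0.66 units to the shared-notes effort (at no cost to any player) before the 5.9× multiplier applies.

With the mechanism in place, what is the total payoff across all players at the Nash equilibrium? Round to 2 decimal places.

The effective private return per unit is now 5.9 × 1.66 / 9 = 1.0882 > 1, so every player's dominant strategy flips to full contribution.
At the Nash equilibrium everyone contributes 32. Group total payoff = 5.9 × 1.66 × 288 = 2820.67.

2820.67 hours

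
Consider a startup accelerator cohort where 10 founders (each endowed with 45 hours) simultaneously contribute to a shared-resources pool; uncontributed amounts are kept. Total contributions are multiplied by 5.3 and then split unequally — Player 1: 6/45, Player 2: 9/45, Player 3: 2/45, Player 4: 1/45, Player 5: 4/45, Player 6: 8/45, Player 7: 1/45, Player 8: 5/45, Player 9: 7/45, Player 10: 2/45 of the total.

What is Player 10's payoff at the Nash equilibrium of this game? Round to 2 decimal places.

A player with share s gets back 5.3·s per unit contributed, so full contribution is dominant for anyone with s > 1/5.3 = 0.1887 and zero contribution is dominant for anyone below.
Only Player 2 (9/45) clears that bar, contributing 45; the remaining 9 contribute 0. Total contributed: 45.
Player 10 keeps 45 and receives 5.3 × 45 × 2/45 = 10.60 from the shared-resources pool, for a payoff of 55.60.

55.60 hours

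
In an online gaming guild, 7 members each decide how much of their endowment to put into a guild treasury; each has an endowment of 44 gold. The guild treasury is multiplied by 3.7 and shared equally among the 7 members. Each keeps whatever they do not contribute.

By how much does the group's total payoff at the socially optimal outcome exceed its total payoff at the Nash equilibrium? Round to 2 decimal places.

831.60 gold

Each contributed unit returns 3.7/7 = 0.5286 to its contributor — below 1 — so contributing 0 is dominant for every player. At the Nash equilibrium everyone keeps their 44, and the group total is 7 × 44 = 308.
Each contributed unit returns 3.700 to the group as a whole (0.5286 to each of 7 players), which exceeds 1, so the social optimum is full contribution: group total = 3.700 × 308 = 1139.60.
Efficiency loss = 1139.60 − 308 = 831.60.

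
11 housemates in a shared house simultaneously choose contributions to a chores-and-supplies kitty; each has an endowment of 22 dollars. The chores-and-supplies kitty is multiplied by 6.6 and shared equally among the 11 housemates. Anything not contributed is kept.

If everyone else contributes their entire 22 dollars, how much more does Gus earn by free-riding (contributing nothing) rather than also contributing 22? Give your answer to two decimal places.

8.80 dollars

Switching from a contribution of 22 to 0 lets Gus keep an extra 22 dollars, but lowers the chores-and-supplies kitty by 22, which costs Gus their own share of that drop: 6.6/11 × 22 = 13.20.
Net gain = 22 − 13.20 = 8.80. The private return per contributed unit (0.6000) is below 1, so free-riding is indeed the best response regardless of what the others do.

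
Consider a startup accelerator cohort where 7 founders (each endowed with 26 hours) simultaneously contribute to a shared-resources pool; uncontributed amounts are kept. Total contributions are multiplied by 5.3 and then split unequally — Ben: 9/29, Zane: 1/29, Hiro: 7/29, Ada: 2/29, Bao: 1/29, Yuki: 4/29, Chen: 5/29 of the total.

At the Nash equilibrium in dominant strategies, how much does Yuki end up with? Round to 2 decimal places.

64.01 hours

A player with share s gets back 5.3·s per unit contributed, so full contribution is dominant for anyone with s > 1/5.3 = 0.1887 and zero contribution is dominant for anyone below.
Ben and Hiro clear that bar, contributing 26 each; the remaining 5 contribute 0. Total contributed: 52.
Yuki keeps 26 and receives 5.3 × 52 × 4/29 = 38.01 from the shared-resources pool, for a payoff of 64.01.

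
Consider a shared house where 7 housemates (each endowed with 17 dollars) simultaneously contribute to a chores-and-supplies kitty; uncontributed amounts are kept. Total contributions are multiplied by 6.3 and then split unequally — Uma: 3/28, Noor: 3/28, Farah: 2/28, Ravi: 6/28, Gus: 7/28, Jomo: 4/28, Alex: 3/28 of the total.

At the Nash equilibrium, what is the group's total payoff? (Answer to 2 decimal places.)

Player j's private return per contributed unit is 6.3 × (j's share). Contributing is weakly dominant for j when that share is at least 1/6.3 = 0.1587, and contributing 0 is dominant otherwise.
Ravi and Gus clear that bar, contributing 17 each; the remaining 5 contribute 0. Total contributed: 34.
The chores-and-supplies kitty pays out 6.3 × 34 = 214.20 in total (split across the unequal shares, but the aggregate is all that matters for the group sum).
The 5 free-riders keep 17 each, adding 85. Group total = 85 + 214.20 = 299.20.

299.20 dollars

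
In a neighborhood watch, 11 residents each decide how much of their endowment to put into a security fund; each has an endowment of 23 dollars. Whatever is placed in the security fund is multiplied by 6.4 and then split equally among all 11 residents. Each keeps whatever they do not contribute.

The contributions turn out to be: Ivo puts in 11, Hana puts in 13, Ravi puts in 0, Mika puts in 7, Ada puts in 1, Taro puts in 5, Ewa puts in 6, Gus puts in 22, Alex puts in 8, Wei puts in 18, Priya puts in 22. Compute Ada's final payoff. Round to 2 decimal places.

Total contributed: 11 + 13 + 0 + 7 + 1 + 5 + 6 + 22 + 8 + 18 + 22 = 113.
Each receives 6.4 × 113 / 11 = 65.75 from the security fund.
Ada keeps 23 − 1 = 22, so Ada's payoff is 22 + 65.75 = 87.75.

87.75 dollars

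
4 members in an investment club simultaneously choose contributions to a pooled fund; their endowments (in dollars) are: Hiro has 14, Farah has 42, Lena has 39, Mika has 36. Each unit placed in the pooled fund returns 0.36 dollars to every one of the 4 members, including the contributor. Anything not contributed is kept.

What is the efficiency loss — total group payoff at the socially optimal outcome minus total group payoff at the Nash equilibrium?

57.64 dollars

The private return per contributed unit is 0.36 < 1 for everyone, so the Nash equilibrium is zero contribution and the group total is Σ E_j = 14 + 42 + 39 + 36 = 131.
Each contributed unit returns 1.440 to the group, so the social optimum is full contribution by everyone: group total = 1.440 × 131 = 188.64.
Efficiency loss = (1.440 − 1) × 131 = 57.64.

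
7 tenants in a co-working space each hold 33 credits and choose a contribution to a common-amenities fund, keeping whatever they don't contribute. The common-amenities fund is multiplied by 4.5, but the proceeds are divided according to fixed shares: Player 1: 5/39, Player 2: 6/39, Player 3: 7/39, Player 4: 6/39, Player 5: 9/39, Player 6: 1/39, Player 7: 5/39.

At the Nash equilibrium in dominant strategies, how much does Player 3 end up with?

For player j, contributing a unit is worthwhile iff 4.5 × (j's share) ≥ 1, i.e. iff j's share is at least 0.2222.
The only share above 0.2222 is Player 5's 9/39, contributing 33; the remaining 6 contribute 0. Total contributed: 33.
Player 3 keeps 33 and receives 4.5 × 33 × 7/39 = 26.65 from the common-amenities fund, for a payoff of 59.65.

59.65 credits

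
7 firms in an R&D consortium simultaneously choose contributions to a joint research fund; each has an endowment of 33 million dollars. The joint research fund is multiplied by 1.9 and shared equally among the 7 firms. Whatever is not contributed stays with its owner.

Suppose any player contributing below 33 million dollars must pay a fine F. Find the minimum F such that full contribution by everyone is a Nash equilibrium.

Given the others contribute fully, the best deviation is to contribute 0 (any partial contribution still incurs the fine and gives up units whose private return 0.2714 is below 1).
Deviating from 33 to 0 saves 33 million dollars but forfeits the deviator's share of the drop in the joint research fund: 1.9/7 × 33 = 8.96.
So the deviation gain is 33 − 8.96 = 24.04, and the fine must be at least 24.04 million dollars to wipe it out.

24.04 million dollars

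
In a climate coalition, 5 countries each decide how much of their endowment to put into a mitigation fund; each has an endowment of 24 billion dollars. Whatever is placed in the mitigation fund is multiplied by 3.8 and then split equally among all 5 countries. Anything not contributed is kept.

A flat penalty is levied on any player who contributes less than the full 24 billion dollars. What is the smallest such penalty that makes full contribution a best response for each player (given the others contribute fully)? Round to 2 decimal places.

Given the others contribute fully, the best deviation is to contribute 0 (any partial contribution still incurs the fine and gives up units whose private return 0.7600 is below 1).
Deviating from 24 to 0 saves 24 billion dollars but forfeits the deviator's share of the drop in the mitigation fund: 3.8/5 × 24 = 18.24.
So the deviation gain is 24 − 18.24 = 5.76, and the fine must be at least 5.76 billion dollars to wipe it out.

5.76 billion dollars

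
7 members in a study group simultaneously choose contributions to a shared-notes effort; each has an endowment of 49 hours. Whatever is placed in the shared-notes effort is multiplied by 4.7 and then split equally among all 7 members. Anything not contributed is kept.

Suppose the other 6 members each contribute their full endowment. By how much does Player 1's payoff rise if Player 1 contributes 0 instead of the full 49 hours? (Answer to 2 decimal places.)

16.10 hours

Switching from a contribution of 49 to 0 lets Player 1 keep an extra 49 hours, but lowers the shared-notes effort by 49, which costs Player 1 their own share of that drop: 4.7/7 × 49 = 32.90.
Net gain = 49 − 32.90 = 16.10. The private return per contributed unit (0.6714) is below 1, so free-riding is indeed the best response regardless of what the others do.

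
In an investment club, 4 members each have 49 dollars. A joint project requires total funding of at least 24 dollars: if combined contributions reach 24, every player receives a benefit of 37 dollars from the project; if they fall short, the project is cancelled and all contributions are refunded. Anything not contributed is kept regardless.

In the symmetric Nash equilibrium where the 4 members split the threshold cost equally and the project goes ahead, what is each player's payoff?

Equal share of the threshold: 24/4 = 6.
At this profile no one gains by cutting their contribution: any cut drops the total below 24, the project is cancelled, contributions are refunded, and the deviator ends with 49, which is less than 49 − 6 + 37 = 80. Contributing more than 6 just wastes the excess. So contributing exactly 6 is a best response.
Each player's payoff: 49 − 6 + 37 = 80.

80 dollars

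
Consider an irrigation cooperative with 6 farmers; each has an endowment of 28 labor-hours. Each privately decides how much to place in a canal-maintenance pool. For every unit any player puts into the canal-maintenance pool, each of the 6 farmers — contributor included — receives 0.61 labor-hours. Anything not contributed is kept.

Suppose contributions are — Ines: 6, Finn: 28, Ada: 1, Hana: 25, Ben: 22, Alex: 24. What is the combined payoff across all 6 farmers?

Total contributed: 6 + 28 + 1 + 25 + 22 + 24 = 106; total kept: 6 × 28 − 106 = 62.
The canal-maintenance pool pays out 0.61 × 6 × 106 = 387.96 in aggregate.
Group total = 62 + 387.96 = 449.96.

449.96 labor-hours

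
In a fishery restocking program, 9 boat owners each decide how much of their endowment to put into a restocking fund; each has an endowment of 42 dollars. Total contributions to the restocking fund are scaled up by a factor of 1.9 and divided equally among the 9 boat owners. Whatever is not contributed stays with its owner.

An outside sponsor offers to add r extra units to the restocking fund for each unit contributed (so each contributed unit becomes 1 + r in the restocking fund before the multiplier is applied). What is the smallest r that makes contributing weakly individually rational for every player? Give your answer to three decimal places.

With matching at rate r, one contributed unit becomes (1 + r) in the restocking fund and returns 1.9 × (1 + r) / 9 to the contributor.
Setting this equal to 1: 1 + r = 9/1.9 = 4.7368.
So the minimum matching rate is r = 4.7368 − 1 = 3.737.

3.737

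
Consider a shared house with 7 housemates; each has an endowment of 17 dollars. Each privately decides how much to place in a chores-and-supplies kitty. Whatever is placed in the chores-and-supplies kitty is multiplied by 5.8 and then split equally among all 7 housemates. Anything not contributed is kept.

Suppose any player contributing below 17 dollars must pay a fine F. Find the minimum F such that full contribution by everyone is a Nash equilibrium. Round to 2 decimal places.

Given the others contribute fully, the best deviation is to contribute 0 (any partial contribution still incurs the fine and gives up units whose private return 0.8286 is below 1).
Deviating from 17 to 0 saves 17 dollars but forfeits the deviator's share of the drop in the chores-and-supplies kitty: 5.8/7 × 17 = 14.09.
So the deviation gain is 17 − 14.09 = 2.91, and the fine must be at least 2.91 dollars to wipe it out.

2.91 dollars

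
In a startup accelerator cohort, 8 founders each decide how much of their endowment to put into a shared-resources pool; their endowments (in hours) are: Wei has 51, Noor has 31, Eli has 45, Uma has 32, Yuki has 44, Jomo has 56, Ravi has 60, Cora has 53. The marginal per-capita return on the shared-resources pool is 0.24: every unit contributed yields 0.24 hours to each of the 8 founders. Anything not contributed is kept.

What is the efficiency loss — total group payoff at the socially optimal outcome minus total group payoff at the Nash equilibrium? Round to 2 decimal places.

342.24 hours

The private return per contributed unit is 0.24 < 1 for everyone, so the Nash equilibrium is zero contribution and the group total is Σ E_j = 51 + 31 + 45 + 32 + 44 + 56 + 60 + 53 = 372.
Each contributed unit returns 1.920 to the group, so the social optimum is full contribution by everyone: group total = 1.920 × 372 = 714.24.
Efficiency loss = (1.920 − 1) × 372 = 342.24.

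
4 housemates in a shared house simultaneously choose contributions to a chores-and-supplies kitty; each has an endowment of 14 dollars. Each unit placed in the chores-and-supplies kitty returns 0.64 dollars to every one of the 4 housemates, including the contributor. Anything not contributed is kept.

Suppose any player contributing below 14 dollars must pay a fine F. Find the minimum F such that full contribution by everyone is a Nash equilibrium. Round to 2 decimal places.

5.04 dollars

Given the others contribute fully, the best deviation is to contribute 0 (any partial contribution still incurs the fine and gives up units whose private return 0.64 is below 1).
Deviating from 14 to 0 saves 14 dollars but forfeits the deviator's share of the drop in the chores-and-supplies kitty: 0.64 × 14 = 8.96.
So the deviation gain is 14 − 8.96 = 5.04, and the fine must be at least 5.04 dollars to wipe it out.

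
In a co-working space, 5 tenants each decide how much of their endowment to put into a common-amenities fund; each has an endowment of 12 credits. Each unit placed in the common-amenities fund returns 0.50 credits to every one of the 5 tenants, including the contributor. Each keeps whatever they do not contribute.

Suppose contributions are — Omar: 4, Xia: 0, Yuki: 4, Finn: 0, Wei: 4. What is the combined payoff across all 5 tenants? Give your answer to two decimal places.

78.00 credits

Total contributed: 4 + 0 + 4 + 0 + 4 = 12; total kept: 5 × 12 − 12 = 48.
The common-amenities fund pays out 0.50 × 5 × 12 = 30.00 in aggregate.
Group total = 48 + 30.00 = 78.00.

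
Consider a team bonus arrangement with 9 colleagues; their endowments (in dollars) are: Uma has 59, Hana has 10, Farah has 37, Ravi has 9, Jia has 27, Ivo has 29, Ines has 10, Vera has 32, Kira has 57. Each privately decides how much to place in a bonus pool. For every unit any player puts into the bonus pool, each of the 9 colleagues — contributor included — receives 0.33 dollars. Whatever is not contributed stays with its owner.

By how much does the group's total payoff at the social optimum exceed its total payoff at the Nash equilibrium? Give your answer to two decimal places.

The private return per contributed unit is 0.33 < 1 for everyone, so the Nash equilibrium is zero contribution and the group total is Σ E_j = 59 + 10 + 37 + 9 + 27 + 29 + 10 + 32 + 57 = 270.
Each contributed unit returns 2.970 to the group, so the social optimum is full contribution by everyone: group total = 2.970 × 270 = 801.90.
Efficiency loss = (2.970 − 1) × 270 = 531.90.

531.90 dollars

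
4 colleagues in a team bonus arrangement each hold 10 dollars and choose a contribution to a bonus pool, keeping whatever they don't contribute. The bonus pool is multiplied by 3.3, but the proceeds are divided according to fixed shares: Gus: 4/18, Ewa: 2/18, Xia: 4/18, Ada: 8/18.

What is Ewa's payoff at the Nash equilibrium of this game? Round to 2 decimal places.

For player j, contributing a unit is worthwhile iff 3.3 × (j's share) ≥ 1, i.e. iff j's share is at least 0.3030.
Only Ada (8/18) clears that bar, contributing 10; the remaining 3 contribute 0. Total contributed: 10.
Ewa keeps 10 and receives 3.3 × 10 × 2/18 = 3.67 from the bonus pool, for a payoff of 13.67.

13.67 dollars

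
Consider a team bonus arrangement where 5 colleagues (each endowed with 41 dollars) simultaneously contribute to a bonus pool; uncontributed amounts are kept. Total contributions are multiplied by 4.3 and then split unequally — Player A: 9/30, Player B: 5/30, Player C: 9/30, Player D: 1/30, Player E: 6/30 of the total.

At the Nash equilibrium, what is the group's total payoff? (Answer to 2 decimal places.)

For player j, contributing a unit is worthwhile iff 4.3 × (j's share) ≥ 1, i.e. iff j's share is at least 0.2326.
Player A and Player C clear that bar, contributing 41 each; the remaining 3 contribute 0. Total contributed: 82.
The bonus pool pays out 4.3 × 82 = 352.60 in total (split across the unequal shares, but the aggregate is all that matters for the group sum).
The 3 free-riders keep 41 each, adding 123. Group total = 123 + 352.60 = 475.60.

475.60 dollars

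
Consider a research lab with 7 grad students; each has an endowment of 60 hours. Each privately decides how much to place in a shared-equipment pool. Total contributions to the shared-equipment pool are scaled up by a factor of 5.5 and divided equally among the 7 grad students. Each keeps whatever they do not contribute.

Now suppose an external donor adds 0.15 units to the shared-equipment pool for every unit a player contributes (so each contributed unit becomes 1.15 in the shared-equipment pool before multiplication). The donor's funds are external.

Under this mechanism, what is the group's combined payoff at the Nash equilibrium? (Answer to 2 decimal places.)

420.00 hours

The effective private return is 5.5 × 1.15 / 7 = 0.9036, which is still under 1, so the mechanism doesn't change anyone's dominant strategy: zero contribution.
At the Nash equilibrium no one contributes; group total payoff = 7 × 60 = 420.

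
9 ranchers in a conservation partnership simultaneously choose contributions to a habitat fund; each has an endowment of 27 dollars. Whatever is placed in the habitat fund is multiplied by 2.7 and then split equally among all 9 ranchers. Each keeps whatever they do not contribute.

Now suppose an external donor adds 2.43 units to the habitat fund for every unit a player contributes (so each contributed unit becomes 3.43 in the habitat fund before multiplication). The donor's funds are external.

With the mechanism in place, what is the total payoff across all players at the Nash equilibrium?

Under the mechanism each unit contributed yields 2.7 × 3.43 / 9 = 1.0290 back to its contributor per unit of net cost, which exceeds 1, making full contribution the dominant choice for everyone.
At the Nash equilibrium everyone contributes 27. Group total payoff = 2.7 × 3.43 × 243 = 2250.42.

2250.42 dollars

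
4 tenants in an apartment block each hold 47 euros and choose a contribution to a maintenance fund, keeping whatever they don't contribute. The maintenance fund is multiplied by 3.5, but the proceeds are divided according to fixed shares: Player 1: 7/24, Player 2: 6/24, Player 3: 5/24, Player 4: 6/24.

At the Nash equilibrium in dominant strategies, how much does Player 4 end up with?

88.13 euros

Each unit j contributes comes back to j as 3.5 × (j's share), so j prefers to contribute only if that share exceeds 1/3.5 = 0.2857; otherwise keeping the unit dominates.
The only share above 0.2857 is Player 1's 7/24, contributing 47; the remaining 3 contribute 0. Total contributed: 47.
Player 4 keeps 47 and receives 3.5 × 47 × 6/24 = 41.13 from the maintenance fund, for a payoff of 88.13.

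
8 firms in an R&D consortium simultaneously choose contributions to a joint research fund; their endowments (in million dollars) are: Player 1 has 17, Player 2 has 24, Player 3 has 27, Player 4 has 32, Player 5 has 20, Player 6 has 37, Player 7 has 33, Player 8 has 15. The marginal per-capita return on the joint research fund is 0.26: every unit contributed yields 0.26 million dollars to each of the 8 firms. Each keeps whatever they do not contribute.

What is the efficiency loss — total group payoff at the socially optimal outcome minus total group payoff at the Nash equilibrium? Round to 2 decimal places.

The private return per contributed unit is 0.26 < 1 for everyone, so the Nash equilibrium is zero contribution and the group total is Σ E_j = 17 + 24 + 27 + 32 + 20 + 37 + 33 + 15 = 205.
Each contributed unit returns 2.080 to the group, so the social optimum is full contribution by everyone: group total = 2.080 × 205 = 426.40.
Efficiency loss = (2.080 − 1) × 205 = 221.40.

221.40 million dollars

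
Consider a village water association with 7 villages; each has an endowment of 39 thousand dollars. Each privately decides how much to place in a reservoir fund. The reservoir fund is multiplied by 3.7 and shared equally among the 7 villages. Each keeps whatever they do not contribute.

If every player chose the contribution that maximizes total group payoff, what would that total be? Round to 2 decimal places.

Each contributed unit returns 3.700 to the group as a whole (0.5286 to each of 7 players), which exceeds 1, so the social optimum is full contribution: group total = 3.700 × 273 = 1010.10.

1010.10 thousand dollars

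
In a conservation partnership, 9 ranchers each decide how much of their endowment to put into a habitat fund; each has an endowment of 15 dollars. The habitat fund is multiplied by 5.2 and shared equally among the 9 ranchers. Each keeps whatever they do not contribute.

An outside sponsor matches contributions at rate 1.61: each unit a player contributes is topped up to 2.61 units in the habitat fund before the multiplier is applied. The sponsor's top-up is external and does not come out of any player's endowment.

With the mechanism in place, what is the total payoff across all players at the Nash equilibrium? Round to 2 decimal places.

1832.22 dollars

The effective private return per unit is now 5.2 × 2.61 / 9 = 1.5080 > 1, so every player's dominant strategy flips to full contribution.
At the Nash equilibrium everyone contributes 15. Group total payoff = 5.2 × 2.61 × 135 = 1832.22.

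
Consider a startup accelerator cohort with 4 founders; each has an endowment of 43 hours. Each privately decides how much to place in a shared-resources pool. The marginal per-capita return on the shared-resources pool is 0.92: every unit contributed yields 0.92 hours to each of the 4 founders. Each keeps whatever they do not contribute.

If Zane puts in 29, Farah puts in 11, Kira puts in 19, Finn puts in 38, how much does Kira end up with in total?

113.24 hours

Total contributed: 29 + 11 + 19 + 38 = 97.
Each receives 0.92 × 97 = 89.24 from the shared-resources pool.
Kira keeps 43 − 19 = 24, so Kira's payoff is 24 + 89.24 = 113.24.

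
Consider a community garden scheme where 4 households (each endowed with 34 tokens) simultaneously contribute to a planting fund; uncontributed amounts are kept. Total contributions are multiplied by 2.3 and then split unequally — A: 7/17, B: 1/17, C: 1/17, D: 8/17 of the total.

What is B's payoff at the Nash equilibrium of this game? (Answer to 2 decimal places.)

Each unit j contributes comes back to j as 2.3 × (j's share), so j prefers to contribute only if that share exceeds 1/2.3 = 0.4348; otherwise keeping the unit dominates.
The only share above 0.4348 is D's 8/17, contributing 34; the remaining 3 contribute 0. Total contributed: 34.
B keeps 34 and receives 2.3 × 34 × 1/17 = 4.60 from the planting fund, for a payoff of 38.60.

38.60 tokens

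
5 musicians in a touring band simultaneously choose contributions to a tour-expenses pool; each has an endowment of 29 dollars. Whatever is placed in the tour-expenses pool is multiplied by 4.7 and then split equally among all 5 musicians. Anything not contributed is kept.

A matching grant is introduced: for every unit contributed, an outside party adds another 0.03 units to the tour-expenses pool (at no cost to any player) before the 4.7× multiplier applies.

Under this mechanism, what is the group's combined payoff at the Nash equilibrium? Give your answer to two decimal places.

Even with the mechanism, each unit contributed returns only 4.7 × 1.03 / 5 = 0.9682 per unit of net cost, so contributing nothing is still dominant.
At the Nash equilibrium no one contributes; group total payoff = 5 × 29 = 145.

145.00 dollars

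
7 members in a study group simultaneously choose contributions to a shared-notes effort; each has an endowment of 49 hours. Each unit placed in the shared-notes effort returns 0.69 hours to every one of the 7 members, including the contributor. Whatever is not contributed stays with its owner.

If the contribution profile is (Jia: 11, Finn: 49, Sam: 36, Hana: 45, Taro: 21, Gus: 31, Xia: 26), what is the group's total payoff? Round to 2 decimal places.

Total contributed: 11 + 49 + 36 + 45 + 21 + 31 + 26 = 219; total kept: 7 × 49 − 219 = 124.
The shared-notes effort pays out 0.69 × 7 × 219 = 1057.77 in aggregate.
Group total = 124 + 1057.77 = 1181.77.

1181.77 hours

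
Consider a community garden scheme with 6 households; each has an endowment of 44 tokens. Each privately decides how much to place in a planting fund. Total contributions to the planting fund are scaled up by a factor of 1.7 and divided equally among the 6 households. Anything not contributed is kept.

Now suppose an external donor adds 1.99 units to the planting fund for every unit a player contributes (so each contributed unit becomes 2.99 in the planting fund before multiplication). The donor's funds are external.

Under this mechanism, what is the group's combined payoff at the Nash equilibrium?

264.00 tokens

The effective private return is 1.7 × 2.99 / 6 = 0.8472, which is still under 1, so the mechanism doesn't change anyone's dominant strategy: zero contribution.
At the Nash equilibrium no one contributes; group total payoff = 6 × 44 = 264.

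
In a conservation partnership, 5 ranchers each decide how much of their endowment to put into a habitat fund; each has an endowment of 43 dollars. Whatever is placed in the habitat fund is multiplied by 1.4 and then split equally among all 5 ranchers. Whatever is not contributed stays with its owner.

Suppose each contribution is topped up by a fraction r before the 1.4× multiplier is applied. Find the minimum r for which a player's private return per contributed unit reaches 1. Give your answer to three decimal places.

2.571

With matching at rate r, one contributed unit becomes (1 + r) in the habitat fund and returns 1.4 × (1 + r) / 5 to the contributor.
Setting this equal to 1: 1 + r = 5/1.4 = 3.5714.
So the minimum matching rate is r = 3.5714 − 1 = 2.571.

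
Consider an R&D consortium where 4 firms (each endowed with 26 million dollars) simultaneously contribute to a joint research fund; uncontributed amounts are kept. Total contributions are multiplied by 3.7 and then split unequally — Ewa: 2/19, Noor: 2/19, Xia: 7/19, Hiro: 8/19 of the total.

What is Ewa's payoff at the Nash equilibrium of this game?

For player j, contributing a unit is worthwhile iff 3.7 × (j's share) ≥ 1, i.e. iff j's share is at least 0.2703.
Xia and Hiro clear that bar, contributing 26 each; the remaining 2 contribute 0. Total contributed: 52.
Ewa keeps 26 and receives 3.7 × 52 × 2/19 = 20.25 from the joint research fund, for a payoff of 46.25.

46.25 million dollars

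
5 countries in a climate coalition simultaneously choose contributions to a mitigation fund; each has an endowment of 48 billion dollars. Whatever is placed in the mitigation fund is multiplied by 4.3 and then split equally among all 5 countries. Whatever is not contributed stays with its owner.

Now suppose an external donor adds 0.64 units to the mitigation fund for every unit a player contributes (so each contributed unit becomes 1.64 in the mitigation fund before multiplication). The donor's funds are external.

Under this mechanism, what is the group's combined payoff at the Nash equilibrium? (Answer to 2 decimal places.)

With the mechanism, a contributed unit returns 4.3 × 1.64 / 5 = 1.4104 per unit of net cost to the contributor — now above 1 — so contributing fully is weakly dominant for every player.
So the Nash equilibrium is full contribution by all 5; the group earns 4.3 × 1.64 × 240 = 1692.48.

1692.48 billion dollars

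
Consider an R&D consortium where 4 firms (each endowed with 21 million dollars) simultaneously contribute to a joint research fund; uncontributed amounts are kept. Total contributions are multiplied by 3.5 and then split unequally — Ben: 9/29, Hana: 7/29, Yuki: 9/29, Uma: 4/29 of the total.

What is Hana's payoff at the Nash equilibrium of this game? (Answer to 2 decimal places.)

56.48 million dollars

Player j's private return per contributed unit is 3.5 × (j's share). Contributing is weakly dominant for j when that share is at least 1/3.5 = 0.2857, and contributing 0 is dominant otherwise.
Ben and Yuki are above the threshold, contributing 21 each; the remaining 2 contribute 0. Total contributed: 42.
Hana keeps 21 and receives 3.5 × 42 × 7/29 = 35.48 from the joint research fund, for a payoff of 56.48.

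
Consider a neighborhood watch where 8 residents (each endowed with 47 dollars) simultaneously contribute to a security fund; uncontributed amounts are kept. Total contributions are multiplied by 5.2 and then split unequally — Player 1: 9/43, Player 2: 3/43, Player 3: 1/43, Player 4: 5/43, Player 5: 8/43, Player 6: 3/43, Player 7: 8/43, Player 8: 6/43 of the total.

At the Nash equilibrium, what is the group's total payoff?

For player j, contributing a unit is worthwhile iff 5.2 × (j's share) ≥ 1, i.e. iff j's share is at least 0.1923.
The only share above 0.1923 is Player 1's 9/43, contributing 47; the remaining 7 contribute 0. Total contributed: 47.
The security fund pays out 5.2 × 47 = 244.40 in total (split across the unequal shares, but the aggregate is all that matters for the group sum).
The 7 free-riders keep 47 each, adding 329. Group total = 329 + 244.40 = 573.40.

573.40 dollars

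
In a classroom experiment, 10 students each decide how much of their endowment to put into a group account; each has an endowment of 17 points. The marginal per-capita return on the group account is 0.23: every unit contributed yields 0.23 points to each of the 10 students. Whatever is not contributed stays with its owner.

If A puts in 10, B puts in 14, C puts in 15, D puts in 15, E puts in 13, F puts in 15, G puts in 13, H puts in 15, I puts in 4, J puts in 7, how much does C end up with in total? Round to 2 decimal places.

Total contributed: 10 + 14 + 15 + 15 + 13 + 15 + 13 + 15 + 4 + 7 = 121.
Each receives 0.23 × 121 = 27.83 from the group account.
C keeps 17 − 15 = 2, so C's payoff is 2 + 27.83 = 29.83.

29.83 points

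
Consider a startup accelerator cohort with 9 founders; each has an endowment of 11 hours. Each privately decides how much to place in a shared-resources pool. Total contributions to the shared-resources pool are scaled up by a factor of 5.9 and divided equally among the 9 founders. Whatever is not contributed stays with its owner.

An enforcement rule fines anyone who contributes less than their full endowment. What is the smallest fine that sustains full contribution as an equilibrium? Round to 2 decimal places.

Given the others contribute fully, the best deviation is to contribute 0 (any partial contribution still incurs the fine and gives up units whose private return 0.6556 is below 1).
Deviating from 11 to 0 saves 11 hours but forfeits the deviator's share of the drop in the shared-resources pool: 5.9/9 × 11 = 7.21.
So the deviation gain is 11 − 7.21 = 3.79, and the fine must be at least 3.79 hours to wipe it out.

3.79 hours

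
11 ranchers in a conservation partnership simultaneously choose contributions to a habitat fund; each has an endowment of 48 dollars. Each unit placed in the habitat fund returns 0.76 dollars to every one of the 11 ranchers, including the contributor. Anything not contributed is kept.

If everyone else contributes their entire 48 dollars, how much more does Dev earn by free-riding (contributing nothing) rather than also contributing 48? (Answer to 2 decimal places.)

11.52 dollars

Switching from a contribution of 48 to 0 lets Dev keep an extra 48 dollars, but lowers the habitat fund by 48, which costs Dev their own share of that drop: 0.76 × 48 = 36.48.
Net gain = 48 − 36.48 = 11.52. The private return per contributed unit (0.76) is below 1, so free-riding is indeed the best response regardless of what the others do.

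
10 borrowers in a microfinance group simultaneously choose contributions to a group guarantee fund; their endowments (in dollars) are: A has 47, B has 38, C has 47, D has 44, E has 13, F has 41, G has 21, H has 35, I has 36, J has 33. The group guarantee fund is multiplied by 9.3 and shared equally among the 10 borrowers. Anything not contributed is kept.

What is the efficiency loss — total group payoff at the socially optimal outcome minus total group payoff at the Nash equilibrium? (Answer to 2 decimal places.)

The private return per contributed unit is 9.3/10 = 0.9300 < 1 for every player regardless of endowment, so the Nash equilibrium is zero contribution and the group total is Σ E_j = 47 + 38 + 47 + 44 + 13 + 41 + 21 + 35 + 36 + 33 = 355.
Each contributed unit returns 9.300 to the group, so the social optimum is full contribution by everyone: group total = 9.300 × 355 = 3301.50.
Efficiency loss = (9.300 − 1) × 355 = 2946.50.

2946.50 dollars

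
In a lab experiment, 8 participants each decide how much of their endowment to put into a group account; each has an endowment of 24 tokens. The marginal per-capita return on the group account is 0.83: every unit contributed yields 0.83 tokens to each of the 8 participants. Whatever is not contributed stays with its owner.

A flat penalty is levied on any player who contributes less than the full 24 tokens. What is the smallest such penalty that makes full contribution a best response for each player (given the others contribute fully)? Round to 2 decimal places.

4.08 tokens

Given the others contribute fully, the best deviation is to contribute 0 (any partial contribution still incurs the fine and gives up units whose private return 0.83 is below 1).
Deviating from 24 to 0 saves 24 tokens but forfeits the deviator's share of the drop in the group account: 0.83 × 24 = 19.92.
So the deviation gain is 24 − 19.92 = 4.08, and the fine must be at least 4.08 tokens to wipe it out.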